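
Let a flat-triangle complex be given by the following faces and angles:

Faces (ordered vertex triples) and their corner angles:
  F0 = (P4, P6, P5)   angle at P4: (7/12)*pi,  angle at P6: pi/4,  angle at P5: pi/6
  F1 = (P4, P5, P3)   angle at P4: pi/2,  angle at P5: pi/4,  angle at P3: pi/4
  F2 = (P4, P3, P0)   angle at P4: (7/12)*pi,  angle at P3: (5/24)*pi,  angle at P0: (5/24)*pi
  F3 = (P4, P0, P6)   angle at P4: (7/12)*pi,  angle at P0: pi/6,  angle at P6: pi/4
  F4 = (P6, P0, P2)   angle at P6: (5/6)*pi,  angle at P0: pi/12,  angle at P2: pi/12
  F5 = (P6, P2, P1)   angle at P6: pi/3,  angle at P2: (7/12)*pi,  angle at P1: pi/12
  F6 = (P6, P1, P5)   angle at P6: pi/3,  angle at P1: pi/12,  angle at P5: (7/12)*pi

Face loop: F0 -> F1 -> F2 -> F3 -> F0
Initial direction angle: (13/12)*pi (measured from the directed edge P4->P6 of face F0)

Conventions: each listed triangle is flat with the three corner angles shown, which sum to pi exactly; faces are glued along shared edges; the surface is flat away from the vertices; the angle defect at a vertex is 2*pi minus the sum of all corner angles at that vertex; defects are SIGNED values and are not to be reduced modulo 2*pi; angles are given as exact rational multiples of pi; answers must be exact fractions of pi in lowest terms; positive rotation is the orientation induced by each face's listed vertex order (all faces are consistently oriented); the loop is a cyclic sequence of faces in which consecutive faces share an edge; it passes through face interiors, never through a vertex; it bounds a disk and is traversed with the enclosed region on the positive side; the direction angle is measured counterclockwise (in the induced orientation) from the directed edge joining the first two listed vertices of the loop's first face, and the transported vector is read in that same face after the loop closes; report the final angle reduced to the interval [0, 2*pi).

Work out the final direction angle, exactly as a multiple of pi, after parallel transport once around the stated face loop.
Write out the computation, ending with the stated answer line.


enclosed vertex P4: corner angles sum to (9/4)*pi, defect = 2*pi - (9/4)*pi = -pi/4
final direction = starting direction + enclosed defect total, reduced mod 2*pi (induced orientation)
final angle = (13/12)*pi - pi/4 = (5/6)*pi (mod 2*pi)

Answer: final direction angle = (5/6)*pi


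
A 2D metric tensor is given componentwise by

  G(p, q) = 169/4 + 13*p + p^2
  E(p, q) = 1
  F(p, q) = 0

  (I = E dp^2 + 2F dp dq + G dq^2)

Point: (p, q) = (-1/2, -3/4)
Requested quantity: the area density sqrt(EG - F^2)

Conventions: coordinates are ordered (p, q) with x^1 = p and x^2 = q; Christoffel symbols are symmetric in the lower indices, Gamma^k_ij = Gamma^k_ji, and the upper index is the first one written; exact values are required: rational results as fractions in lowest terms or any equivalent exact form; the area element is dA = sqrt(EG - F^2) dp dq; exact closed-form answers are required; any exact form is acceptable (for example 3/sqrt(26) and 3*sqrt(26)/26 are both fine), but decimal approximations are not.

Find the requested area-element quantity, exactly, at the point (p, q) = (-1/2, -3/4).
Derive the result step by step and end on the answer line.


E = 1, F = 0, G = 36; EG - F^2 = 36

Answer: sqrt(EG - F^2) = 6


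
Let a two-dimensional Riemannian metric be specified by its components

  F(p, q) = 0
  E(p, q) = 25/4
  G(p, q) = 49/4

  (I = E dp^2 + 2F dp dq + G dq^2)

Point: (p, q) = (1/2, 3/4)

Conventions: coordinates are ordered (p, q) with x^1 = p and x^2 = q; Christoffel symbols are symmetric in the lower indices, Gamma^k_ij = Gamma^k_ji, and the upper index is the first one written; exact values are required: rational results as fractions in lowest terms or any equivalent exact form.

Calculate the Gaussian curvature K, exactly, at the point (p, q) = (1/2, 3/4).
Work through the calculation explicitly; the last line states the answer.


E = 25/4, F = 0, G = 49/4, EG - F^2 = 1225/16 at the point
E_p = 0, E_q = 0, F_p = 0, F_q = 0, G_p = 0, G_q = 0
E_qq = 0, F_pq = 0, G_pp = 0
Evaluate Brioschi's two determinant matrices M1, M2 and divide by (EG - F^2)^2.
M1 = [[-E_qq/2 + F_pq - G_pp/2, E_p/2, F_p - E_q/2], [F_q - G_p/2, E, F], [G_q/2, F, G]] = [[0, 0, 0], [0, 25/4, 0], [0, 0, 49/4]]; det M1 = 0
M2 = [[0, E_q/2, G_p/2], [E_q/2, E, F], [G_p/2, F, G]] = [[0, 0, 0], [0, 25/4, 0], [0, 0, 49/4]]; det M2 = 0
det M1 - det M2 = 0; K = 0 / (1225/16)^2 = 0

Answer: K = 0


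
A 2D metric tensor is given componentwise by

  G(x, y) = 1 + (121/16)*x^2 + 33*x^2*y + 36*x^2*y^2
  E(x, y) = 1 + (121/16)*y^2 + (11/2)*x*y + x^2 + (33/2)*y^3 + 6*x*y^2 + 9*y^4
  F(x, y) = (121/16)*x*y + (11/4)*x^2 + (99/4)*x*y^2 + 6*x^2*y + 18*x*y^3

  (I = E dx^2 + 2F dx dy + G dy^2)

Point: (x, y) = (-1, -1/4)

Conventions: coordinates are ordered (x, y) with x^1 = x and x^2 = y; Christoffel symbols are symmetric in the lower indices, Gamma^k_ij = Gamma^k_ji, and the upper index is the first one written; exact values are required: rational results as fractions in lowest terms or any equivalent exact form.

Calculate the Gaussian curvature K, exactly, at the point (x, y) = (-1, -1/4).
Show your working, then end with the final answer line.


E = 13/4, F = 15/8, G = 41/16, EG - F^2 = 77/16 at the point
E_x = -3, E_y = -15/4, F_x = -25/8, F_y = 119/16, G_x = -25/8, G_y = 15
E_yy = -119/8, F_xy = -215/16, G_xx = 25/8
Brioschi: K = (det M1 - det M2) / (EG - F^2)^2 with the standard first/second-derivative matrices M1, M2.
M1 = [[-E_yy/2 + F_xy - G_xx/2, E_x/2, F_x - E_y/2], [F_y - G_x/2, E, F], [G_y/2, F, G]] = [[-121/16, -3/2, -5/4], [9, 13/4, 15/8], [15/2, 15/8, 41/16]]; det M1 = -3461/256
M2 = [[0, E_y/2, G_x/2], [E_y/2, E, F], [G_x/2, F, G]] = [[0, -15/8, -25/16], [-15/8, 13/4, 15/8], [-25/16, 15/8, 41/16]]; det M2 = -1525/256
det M1 - det M2 = -121/16; K = -121/16 / (77/16)^2 = -16/49

Answer: K = -16/49


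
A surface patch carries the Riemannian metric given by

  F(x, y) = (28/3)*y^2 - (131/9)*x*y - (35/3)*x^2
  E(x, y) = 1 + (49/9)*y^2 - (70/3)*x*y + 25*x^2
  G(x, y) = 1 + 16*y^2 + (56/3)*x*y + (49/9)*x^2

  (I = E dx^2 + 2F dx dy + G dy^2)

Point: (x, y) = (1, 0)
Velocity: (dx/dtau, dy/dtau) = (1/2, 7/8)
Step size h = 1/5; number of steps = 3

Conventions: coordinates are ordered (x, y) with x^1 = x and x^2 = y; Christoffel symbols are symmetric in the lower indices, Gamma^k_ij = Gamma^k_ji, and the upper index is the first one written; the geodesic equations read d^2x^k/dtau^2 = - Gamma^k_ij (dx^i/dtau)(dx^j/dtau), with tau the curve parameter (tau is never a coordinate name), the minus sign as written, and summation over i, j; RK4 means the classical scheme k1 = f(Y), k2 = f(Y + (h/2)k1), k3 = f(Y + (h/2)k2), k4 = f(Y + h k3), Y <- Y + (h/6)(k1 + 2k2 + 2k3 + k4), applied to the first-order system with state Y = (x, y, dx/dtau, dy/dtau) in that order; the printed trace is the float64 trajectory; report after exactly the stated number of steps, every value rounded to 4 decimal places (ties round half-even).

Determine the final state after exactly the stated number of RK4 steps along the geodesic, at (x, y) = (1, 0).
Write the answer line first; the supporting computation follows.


Answer: x = 1.3788, y = 0.4777, dx/dtau = 0.7202, dy/dtau = 0.7305

f(Y) = (dx/dtau, dy/dtau, -Gamma^x_ij Y'^i Y'^j, -Gamma^y_ij Y'^i Y'^j) with the Gammas evaluated at the stage position; h = 0.200000; intermediate values shown to 6 dp
step 0: x = 1.0000, y = 0.0000, dx/dtau = 0.5000, dy/dtau = 0.8750
step 1:
  k1: at (x, y) = (1.000000, 0.000000), (dx/dtau, dy/dtau) = (0.500000, 0.875000); Gamma_xxx = 0.795053, Gamma_xxy = -0.371025, Gamma_xyy = -0.636042, Gamma_yxx = -0.371025, Gamma_yxy = 0.173145, Gamma_yyy = 0.296820; k1 = (0.500000, 0.875000, 0.612853, -0.285998)
  k2: at (x, y) = (1.050000, 0.087500), (dx/dtau, dy/dtau) = (0.561285, 0.846400); Gamma_xxx = 0.735535, Gamma_xxy = -0.343250, Gamma_xyy = -0.588428, Gamma_yxx = -0.408158, Gamma_yxy = 0.190474, Gamma_yyy = 0.326526; k2 = (0.561285, 0.846400, 0.515959, -0.286312)
  k3: at (x, y) = (1.056129, 0.084640), (dx/dtau, dy/dtau) = (0.551596, 0.846369); Gamma_xxx = 0.732560, Gamma_xxy = -0.341861, Gamma_xyy = -0.586048, Gamma_yxx = -0.403935, Gamma_yxy = 0.188503, Gamma_yyy = 0.323148; k3 = (0.551596, 0.846369, 0.516121, -0.284590)
  k4: at (x, y) = (1.110319, 0.169274), (dx/dtau, dy/dtau) = (0.603224, 0.818082); Gamma_xxx = 0.673724, Gamma_xxy = -0.314405, Gamma_xyy = -0.538979, Gamma_yxx = -0.426950, Gamma_yxy = 0.199244, Gamma_yyy = 0.341560; k4 = (0.603224, 0.818082, 0.425871, -0.269882)
  Y <- Y + (h/6)(k1 + 2k2 + 2k3 + k4): x = 1.1110, y = 0.1693, dx/dtau = 0.6034, dy/dtau = 0.8184
step 2:
  k1: at (x, y) = (1.110966, 0.169287), (dx/dtau, dy/dtau) = (0.603429, 0.818411); Gamma_xxx = 0.673381, Gamma_xxy = -0.314245, Gamma_xyy = -0.538705, Gamma_yxx = -0.426672, Gamma_yxy = 0.199114, Gamma_yyy = 0.341338; k1 = (0.603429, 0.818411, 0.426007, -0.269930)
  k2: at (x, y) = (1.171309, 0.251128), (dx/dtau, dy/dtau) = (0.646030, 0.791418); Gamma_xxx = 0.616465, Gamma_xxy = -0.287684, Gamma_xyy = -0.493172, Gamma_yxx = -0.437159, Gamma_yxy = 0.204007, Gamma_yyy = 0.349727; k2 = (0.646030, 0.791418, 0.345783, -0.245208)
  k3: at (x, y) = (1.175569, 0.248429), (dx/dtau, dy/dtau) = (0.638008, 0.793890); Gamma_xxx = 0.615585, Gamma_xxy = -0.287273, Gamma_xyy = -0.492468, Gamma_yxx = -0.434161, Gamma_yxy = 0.202608, Gamma_yyy = 0.347329; k3 = (0.638008, 0.793890, 0.350819, -0.247426)
  k4: at (x, y) = (1.238568, 0.328065), (dx/dtau, dy/dtau) = (0.673593, 0.768925); Gamma_xxx = 0.563997, Gamma_xxy = -0.263199, Gamma_xyy = -0.451198, Gamma_yxx = -0.436688, Gamma_yxy = 0.203788, Gamma_yyy = 0.349350; k4 = (0.673593, 0.768925, 0.283511, -0.219515)
  Y <- Y + (h/6)(k1 + 2k2 + 2k3 + k4): x = 1.2391, y = 0.3279, dx/dtau = 0.6735, dy/dtau = 0.7693
step 3:
  k1: at (x, y) = (1.239136, 0.327886), (dx/dtau, dy/dtau) = (0.673520, 0.769253); Gamma_xxx = 0.563861, Gamma_xxy = -0.263135, Gamma_xyy = -0.451089, Gamma_yxx = -0.436383, Gamma_yxy = 0.203646, Gamma_yyy = 0.349107; k1 = (0.673520, 0.769253, 0.283813, -0.219648)
  k2: at (x, y) = (1.306488, 0.404811), (dx/dtau, dy/dtau) = (0.701901, 0.747289); Gamma_xxx = 0.517282, Gamma_xxy = -0.241398, Gamma_xyy = -0.413825, Gamma_yxx = -0.432100, Gamma_yxy = 0.201647, Gamma_yyy = 0.345680; k2 = (0.701901, 0.747289, 0.229487, -0.191697)
  k3: at (x, y) = (1.309326, 0.402615), (dx/dtau, dy/dtau) = (0.696469, 0.750084); Gamma_xxx = 0.517192, Gamma_xxy = -0.241356, Gamma_xyy = -0.413754, Gamma_yxx = -0.430338, Gamma_yxy = 0.200824, Gamma_yyy = 0.344270; k3 = (0.696469, 0.750084, 0.234089, -0.194777)
  k4: at (x, y) = (1.378430, 0.477902), (dx/dtau, dy/dtau) = (0.720338, 0.730298); Gamma_xxx = 0.476103, Gamma_xxy = -0.222182, Gamma_xyy = -0.380883, Gamma_yxx = -0.422609, Gamma_yxy = 0.197218, Gamma_yyy = 0.338087; k4 = (0.720338, 0.730298, 0.189857, -0.168525)
  Y <- Y + (h/6)(k1 + 2k2 + 2k3 + k4): x = 1.3788, y = 0.4777, dx/dtau = 0.7202, dy/dtau = 0.7305


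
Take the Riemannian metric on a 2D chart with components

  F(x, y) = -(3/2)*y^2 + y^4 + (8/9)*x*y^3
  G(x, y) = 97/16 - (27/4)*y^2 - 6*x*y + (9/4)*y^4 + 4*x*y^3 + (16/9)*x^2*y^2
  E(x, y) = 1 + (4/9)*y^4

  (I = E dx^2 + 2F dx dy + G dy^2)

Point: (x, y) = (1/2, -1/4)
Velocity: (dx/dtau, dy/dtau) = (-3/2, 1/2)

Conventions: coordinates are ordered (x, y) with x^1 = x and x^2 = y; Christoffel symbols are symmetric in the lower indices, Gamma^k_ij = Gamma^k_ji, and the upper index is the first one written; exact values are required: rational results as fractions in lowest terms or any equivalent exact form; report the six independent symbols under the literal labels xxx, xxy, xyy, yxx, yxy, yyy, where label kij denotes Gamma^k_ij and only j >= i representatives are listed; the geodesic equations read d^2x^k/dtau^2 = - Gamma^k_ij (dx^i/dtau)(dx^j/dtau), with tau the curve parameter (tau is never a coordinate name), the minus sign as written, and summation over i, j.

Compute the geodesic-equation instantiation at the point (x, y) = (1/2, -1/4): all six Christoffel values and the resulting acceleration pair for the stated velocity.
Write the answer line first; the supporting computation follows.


Answer: Gamma_xxx = 0, Gamma_xxy = -128/58961, Gamma_xyy = -32/58961, Gamma_yxx = 0, Gamma_yxy = 7136/58961, Gamma_yyy = 1784/58961; accelerations (d^2x/dtau^2, d^2y/dtau^2) = (-184/58961, 10258/58961)

E = 577/576, F = -223/2304, G = 58945/9216 at the point
E_x = 0, E_y = -1/36, F_x = -1/72, F_y = 37/48, G_x = 223/144, G_y = 223/576
EG - F^2 = 58961/9216;  g^inv = (9216/58961) * [[58945/9216, 223/2304], [223/2304, 577/576]]
first-kind symbols [ij,l] = (1/2)(d_i g_jl + d_j g_il - d_l g_ij): [xx,x] = E_x/2 = 0, [xx,y] = F_x - E_y/2 = 0, [xy,x] = E_y/2 = -1/72, [xy,y] = G_x/2 = 223/288, [yy,x] = F_y - G_x/2 = -1/288, [yy,y] = G_y/2 = 223/1152
Gamma^x_ij = (G*[ij,x] - F*[ij,y])/(EG - F^2), Gamma^y_ij = (E*[ij,y] - F*[ij,x])/(EG - F^2)
Gamma_xxx = 0, Gamma_xxy = -128/58961, Gamma_xyy = -32/58961, Gamma_yxx = 0, Gamma_yxy = 7136/58961, Gamma_yyy = 1784/58961
d^2x/dtau^2 = -(Gamma_xxx*(-3/2)^2 + 2*Gamma_xxy*(-3/2)*(1/2) + Gamma_xyy*(1/2)^2) = -184/58961
d^2y/dtau^2 = -(Gamma_yxx*(-3/2)^2 + 2*Gamma_yxy*(-3/2)*(1/2) + Gamma_yyy*(1/2)^2) = 10258/58961


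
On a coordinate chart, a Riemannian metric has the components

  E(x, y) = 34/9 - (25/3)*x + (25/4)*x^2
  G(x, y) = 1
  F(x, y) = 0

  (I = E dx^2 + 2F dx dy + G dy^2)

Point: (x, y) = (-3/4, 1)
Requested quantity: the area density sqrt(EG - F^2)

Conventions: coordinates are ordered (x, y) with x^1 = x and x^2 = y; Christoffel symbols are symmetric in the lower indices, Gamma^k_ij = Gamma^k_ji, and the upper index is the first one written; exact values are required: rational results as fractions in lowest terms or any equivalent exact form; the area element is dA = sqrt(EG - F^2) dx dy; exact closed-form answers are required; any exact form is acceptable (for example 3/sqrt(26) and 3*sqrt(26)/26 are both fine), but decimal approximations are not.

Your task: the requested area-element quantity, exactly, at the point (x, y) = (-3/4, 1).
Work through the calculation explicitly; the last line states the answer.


E = 7801/576, F = 0, G = 1; EG - F^2 = 7801/576

Answer: sqrt(EG - F^2) = sqrt(7801)/24


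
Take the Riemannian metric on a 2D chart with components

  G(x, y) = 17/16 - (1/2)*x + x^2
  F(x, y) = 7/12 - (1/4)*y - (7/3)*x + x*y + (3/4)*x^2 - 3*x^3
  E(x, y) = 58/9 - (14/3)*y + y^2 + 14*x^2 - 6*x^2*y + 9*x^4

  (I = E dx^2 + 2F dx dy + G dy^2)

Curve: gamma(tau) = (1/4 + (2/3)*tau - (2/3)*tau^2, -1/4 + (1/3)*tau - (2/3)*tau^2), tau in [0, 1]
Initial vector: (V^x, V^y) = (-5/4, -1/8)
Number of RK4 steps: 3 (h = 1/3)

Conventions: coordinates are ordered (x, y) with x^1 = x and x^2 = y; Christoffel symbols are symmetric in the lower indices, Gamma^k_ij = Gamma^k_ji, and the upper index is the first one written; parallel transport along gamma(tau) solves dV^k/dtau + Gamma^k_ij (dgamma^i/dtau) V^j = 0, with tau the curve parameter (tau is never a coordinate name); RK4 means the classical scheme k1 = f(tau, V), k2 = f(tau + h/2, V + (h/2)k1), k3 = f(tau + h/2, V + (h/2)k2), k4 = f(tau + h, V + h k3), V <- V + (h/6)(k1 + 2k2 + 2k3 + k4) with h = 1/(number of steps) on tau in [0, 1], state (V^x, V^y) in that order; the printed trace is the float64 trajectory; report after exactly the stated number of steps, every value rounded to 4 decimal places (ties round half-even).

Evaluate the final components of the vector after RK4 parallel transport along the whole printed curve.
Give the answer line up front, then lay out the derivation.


Answer: V^x = -1.1290, V^y = -0.1294

gamma'(tau) = (2/3 - (4/3)*tau, 1/3 - (4/3)*tau); f(tau, V)^k = -Gamma^k_ij(gamma(tau)) gamma'^i(tau) V^j; h = 1/3; intermediate values shown to 6 dp
curve data and Christoffel symbols at the stage parameters:
  tau = 0.000000: gamma = (0.250000, -0.250000), gamma' = (0.666667, 0.333333); Gamma_xxx = 0.478968, Gamma_xxy = -0.319312, Gamma_xyy = 0.000000, Gamma_yxx = 0.000000, Gamma_yxy = 0.000000, Gamma_yyy = 0.000000
  tau = 0.166667: gamma = (0.342593, -0.212963), gamma' = (0.444444, 0.111111); Gamma_xxx = 0.633184, Gamma_xxy = -0.308035, Gamma_xyy = 0.000000, Gamma_yxx = -0.020228, Gamma_yxy = 0.009841, Gamma_yyy = 0.000000
  tau = 0.333333: gamma = (0.398148, -0.212963), gamma' = (0.222222, -0.111111); Gamma_xxx = 0.710969, Gamma_xxy = -0.297615, Gamma_xyy = 0.000000, Gamma_yxx = -0.034856, Gamma_yxy = 0.014591, Gamma_yyy = 0.000000
  tau = 0.500000: gamma = (0.416667, -0.250000), gamma' = (0.000000, -0.333333); Gamma_xxx = 0.727746, Gamma_xxy = -0.291099, Gamma_xyy = 0.000000, Gamma_yxx = -0.039074, Gamma_yxy = 0.015629, Gamma_yyy = 0.000000
  tau = 0.666667: gamma = (0.398148, -0.324074), gamma' = (-0.222222, -0.555556); Gamma_xxx = 0.690597, Gamma_xxy = -0.289087, Gamma_xyy = 0.000000, Gamma_yxx = -0.032656, Gamma_yxy = 0.013670, Gamma_yyy = 0.000000
  tau = 0.833333: gamma = (0.342593, -0.435185), gamma' = (-0.444444, -0.777778); Gamma_xxx = 0.596882, Gamma_xxy = -0.290375, Gamma_xyy = 0.000000, Gamma_yxx = -0.017710, Gamma_yxy = 0.008616, Gamma_yyy = 0.000000
  tau = 1.000000: gamma = (0.250000, -0.583333), gamma' = (-0.666667, -1.000000); Gamma_xxx = 0.437788, Gamma_xxy = -0.291859, Gamma_xyy = 0.000000, Gamma_yxx = 0.000000, Gamma_yxy = 0.000000, Gamma_yyy = 0.000000
step 0: V^x = -1.2500, V^y = -0.1250
step 1: k1 = (0.239484, 0.000000), k2 = (0.282007, -0.009009), k3 = (0.280049, -0.008946), k4 = (0.212527, -0.010419); V <- V + (h/6)(k1 + 2k2 + 2k3 + k4): V^x = -1.1624, V^y = -0.1276
step 2: k1 = (0.213660, -0.010475), k2 = (0.109339, -0.005871), k3 = (0.111026, -0.005961), k4 = (0.016356, -0.000773); V <- V + (h/6)(k1 + 2k2 + 2k3 + k4): V^x = -1.1252, V^y = -0.1295
step 3: k1 = (0.016352, -0.000773), k2 = (-0.027531, 0.000817), k3 = (-0.027854, 0.000826), k4 = (0.025146, 0.000000); V <- V + (h/6)(k1 + 2k2 + 2k3 + k4): V^x = -1.1290, V^y = -0.1294


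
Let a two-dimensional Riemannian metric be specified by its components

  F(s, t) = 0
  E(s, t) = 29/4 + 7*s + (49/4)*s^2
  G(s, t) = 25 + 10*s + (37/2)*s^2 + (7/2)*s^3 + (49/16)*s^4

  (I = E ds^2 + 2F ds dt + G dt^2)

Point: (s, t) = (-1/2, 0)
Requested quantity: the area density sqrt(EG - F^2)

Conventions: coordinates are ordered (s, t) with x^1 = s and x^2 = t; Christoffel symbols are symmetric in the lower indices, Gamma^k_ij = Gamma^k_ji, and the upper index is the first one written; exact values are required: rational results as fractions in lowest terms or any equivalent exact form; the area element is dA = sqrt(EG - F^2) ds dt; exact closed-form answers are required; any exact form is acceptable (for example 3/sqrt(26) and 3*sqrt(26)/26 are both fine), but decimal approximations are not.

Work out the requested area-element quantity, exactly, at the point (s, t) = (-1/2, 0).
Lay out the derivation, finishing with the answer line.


E = 109/16, F = 0, G = 6241/256; EG - F^2 = 680269/4096

Answer: sqrt(EG - F^2) = 79*sqrt(109)/64


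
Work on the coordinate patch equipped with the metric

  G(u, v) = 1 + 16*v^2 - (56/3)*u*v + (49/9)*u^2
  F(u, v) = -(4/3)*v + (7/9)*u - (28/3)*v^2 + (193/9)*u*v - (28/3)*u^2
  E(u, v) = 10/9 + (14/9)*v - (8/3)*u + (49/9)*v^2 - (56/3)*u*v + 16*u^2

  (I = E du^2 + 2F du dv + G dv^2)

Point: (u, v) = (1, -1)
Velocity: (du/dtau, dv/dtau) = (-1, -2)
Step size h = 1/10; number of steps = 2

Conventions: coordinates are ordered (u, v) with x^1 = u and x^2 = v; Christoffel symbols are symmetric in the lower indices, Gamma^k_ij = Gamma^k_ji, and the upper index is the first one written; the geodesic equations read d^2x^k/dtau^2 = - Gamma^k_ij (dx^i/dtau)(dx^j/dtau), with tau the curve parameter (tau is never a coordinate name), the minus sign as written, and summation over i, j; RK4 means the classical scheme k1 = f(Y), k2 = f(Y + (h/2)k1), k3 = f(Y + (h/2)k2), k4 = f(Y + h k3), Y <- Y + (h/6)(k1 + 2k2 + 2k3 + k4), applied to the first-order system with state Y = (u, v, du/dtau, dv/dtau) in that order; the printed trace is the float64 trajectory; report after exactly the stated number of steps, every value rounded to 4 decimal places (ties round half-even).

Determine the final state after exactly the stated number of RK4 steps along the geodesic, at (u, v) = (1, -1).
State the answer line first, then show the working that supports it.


Answer: u = 0.7852, v = -1.3837, du/dtau = -1.1396, dv/dtau = -1.8418

f(Y) = (du/dtau, dv/dtau, -Gamma^u_ij Y'^i Y'^j, -Gamma^v_ij Y'^i Y'^j) with the Gammas evaluated at the stage position; h = 0.100000; intermediate values shown to 6 dp
step 0: u = 1.0000, v = -1.0000, du/dtau = -1.0000, dv/dtau = -2.0000
step 1:
  k1: at (u, v) = (1.000000, -1.000000), (du/dtau, dv/dtau) = (-1.000000, -2.000000); Gamma_uuu = 0.311239, Gamma_uuv = -0.181556, Gamma_uvv = 0.311239, Gamma_vuu = -0.328530, Gamma_vuv = 0.191643, Gamma_vvv = -0.328530; k1 = (-1.000000, -2.000000, -0.829971, 0.876081)
  k2: at (u, v) = (0.950000, -1.100000), (du/dtau, dv/dtau) = (-1.041499, -1.956196); Gamma_uuu = 0.297277, Gamma_uuv = -0.173411, Gamma_uvv = 0.297277, Gamma_vuu = -0.326019, Gamma_vuv = 0.190178, Gamma_vvv = -0.326019; k2 = (-1.041499, -1.956196, -0.753443, 0.826290)
  k3: at (u, v) = (0.947925, -1.097810), (du/dtau, dv/dtau) = (-1.037672, -1.958686); Gamma_uuu = 0.297869, Gamma_uuv = -0.173757, Gamma_uvv = 0.297869, Gamma_vuu = -0.326723, Gamma_vuv = 0.190588, Gamma_vvv = -0.326723; k3 = (-1.037672, -1.958686, -0.757180, 0.830527)
  k4: at (u, v) = (0.896233, -1.195869), (du/dtau, dv/dtau) = (-1.075718, -1.916947); Gamma_uuu = 0.285111, Gamma_uuv = -0.166314, Gamma_uvv = 0.285111, Gamma_vuu = -0.324406, Gamma_vuv = 0.189237, Gamma_vvv = -0.324406; k4 = (-1.075718, -1.916947, -0.691701, 0.787034)
  Y <- Y + (h/6)(k1 + 2k2 + 2k3 + k4): u = 0.8961, v = -1.1958, du/dtau = -1.0757, dv/dtau = -1.9171
step 2:
  k1: at (u, v) = (0.896099, -1.195779), (du/dtau, dv/dtau) = (-1.075715, -1.917054); Gamma_uuu = 0.285137, Gamma_uuv = -0.166330, Gamma_uvv = 0.285137, Gamma_vuu = -0.324444, Gamma_vuv = 0.189259, Gamma_vvv = -0.324444; k1 = (-1.075715, -1.917054, -0.691843, 0.787216)
  k2: at (u, v) = (0.842313, -1.291631), (du/dtau, dv/dtau) = (-1.110307, -1.877693); Gamma_uuu = 0.273547, Gamma_uuv = -0.159569, Gamma_uvv = 0.273547, Gamma_vuu = -0.322480, Gamma_vuv = 0.188113, Gamma_vvv = -0.322480; k2 = (-1.110307, -1.877693, -0.636332, 0.750162)
  k3: at (u, v) = (0.840584, -1.289663), (du/dtau, dv/dtau) = (-1.107532, -1.879546); Gamma_uuu = 0.273983, Gamma_uuv = -0.159823, Gamma_uvv = 0.273983, Gamma_vuu = -0.323069, Gamma_vuv = 0.188457, Gamma_vvv = -0.323069; k3 = (-1.107532, -1.879546, -0.638577, 0.752984)
  k4: at (u, v) = (0.785346, -1.383733), (du/dtau, dv/dtau) = (-1.139573, -1.841756); Gamma_uuu = 0.263266, Gamma_uuv = -0.153572, Gamma_uvv = 0.263266, Gamma_vuu = -0.321296, Gamma_vuv = 0.187423, Gamma_vvv = -0.321296; k4 = (-1.139573, -1.841756, -0.590261, 0.720369)
  Y <- Y + (h/6)(k1 + 2k2 + 2k3 + k4): u = 0.7852, v = -1.3837, du/dtau = -1.1396, dv/dtau = -1.8418


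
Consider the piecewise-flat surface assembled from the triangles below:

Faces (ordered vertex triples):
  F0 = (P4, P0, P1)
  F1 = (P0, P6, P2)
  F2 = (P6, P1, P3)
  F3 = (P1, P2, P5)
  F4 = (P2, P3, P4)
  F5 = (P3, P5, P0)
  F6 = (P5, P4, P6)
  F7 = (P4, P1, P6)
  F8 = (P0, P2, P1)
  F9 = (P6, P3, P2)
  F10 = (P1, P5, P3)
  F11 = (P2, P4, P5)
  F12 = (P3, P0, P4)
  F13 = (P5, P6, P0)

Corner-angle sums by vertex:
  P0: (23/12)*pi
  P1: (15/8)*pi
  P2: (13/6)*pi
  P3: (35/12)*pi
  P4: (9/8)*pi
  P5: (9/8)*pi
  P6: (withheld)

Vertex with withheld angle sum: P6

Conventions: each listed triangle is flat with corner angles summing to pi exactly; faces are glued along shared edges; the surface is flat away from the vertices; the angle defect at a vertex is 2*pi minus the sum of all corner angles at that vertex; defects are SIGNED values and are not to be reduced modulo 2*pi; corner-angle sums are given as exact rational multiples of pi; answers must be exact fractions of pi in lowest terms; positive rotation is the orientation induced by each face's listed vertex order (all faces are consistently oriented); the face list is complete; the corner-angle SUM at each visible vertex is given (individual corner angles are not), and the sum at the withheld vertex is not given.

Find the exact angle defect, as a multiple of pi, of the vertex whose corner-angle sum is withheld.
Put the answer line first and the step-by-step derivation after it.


Answer: defect(P6) = (-7/8)*pi

V = 7, E = 21, F = 14; chi = V - E + F = 0
Gauss-Bonnet: total defect = 2*pi*chi = 0; visible defects sum to (7/8)*pi


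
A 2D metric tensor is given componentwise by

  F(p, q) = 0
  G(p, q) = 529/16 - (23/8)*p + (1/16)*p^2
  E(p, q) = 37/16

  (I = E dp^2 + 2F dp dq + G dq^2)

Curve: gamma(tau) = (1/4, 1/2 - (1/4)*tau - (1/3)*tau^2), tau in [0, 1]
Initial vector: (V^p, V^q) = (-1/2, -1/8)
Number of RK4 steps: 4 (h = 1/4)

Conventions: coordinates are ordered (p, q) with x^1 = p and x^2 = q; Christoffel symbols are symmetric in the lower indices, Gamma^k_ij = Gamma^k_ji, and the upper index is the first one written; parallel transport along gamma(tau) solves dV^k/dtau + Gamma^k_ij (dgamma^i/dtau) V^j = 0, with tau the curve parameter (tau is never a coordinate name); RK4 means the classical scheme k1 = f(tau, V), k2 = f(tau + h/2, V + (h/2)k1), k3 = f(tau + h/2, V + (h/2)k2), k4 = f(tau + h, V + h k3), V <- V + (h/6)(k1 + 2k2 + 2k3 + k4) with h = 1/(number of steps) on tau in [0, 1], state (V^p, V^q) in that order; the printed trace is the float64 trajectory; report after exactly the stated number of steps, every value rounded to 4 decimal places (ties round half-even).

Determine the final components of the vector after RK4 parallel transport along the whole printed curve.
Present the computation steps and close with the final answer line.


gamma'(tau) = (0, -1/4 - (2/3)*tau); f(tau, V)^k = -Gamma^k_ij(gamma(tau)) gamma'^i(tau) V^j; h = 1/4; intermediate values shown to 6 dp
curve data and Christoffel symbols at the stage parameters:
  tau = 0.000000: gamma = (0.250000, 0.500000), gamma' = (0.000000, -0.250000); Gamma_ppp = 0.000000, Gamma_ppq = 0.000000, Gamma_pqq = 0.614865, Gamma_qpp = 0.000000, Gamma_qpq = -0.043956, Gamma_qqq = 0.000000
  tau = 0.125000: gamma = (0.250000, 0.463542), gamma' = (0.000000, -0.333333); Gamma_ppp = 0.000000, Gamma_ppq = 0.000000, Gamma_pqq = 0.614865, Gamma_qpp = 0.000000, Gamma_qpq = -0.043956, Gamma_qqq = 0.000000
  tau = 0.250000: gamma = (0.250000, 0.416667), gamma' = (0.000000, -0.416667); Gamma_ppp = 0.000000, Gamma_ppq = 0.000000, Gamma_pqq = 0.614865, Gamma_qpp = 0.000000, Gamma_qpq = -0.043956, Gamma_qqq = 0.000000
  tau = 0.375000: gamma = (0.250000, 0.359375), gamma' = (0.000000, -0.500000); Gamma_ppp = 0.000000, Gamma_ppq = 0.000000, Gamma_pqq = 0.614865, Gamma_qpp = 0.000000, Gamma_qpq = -0.043956, Gamma_qqq = 0.000000
  tau = 0.500000: gamma = (0.250000, 0.291667), gamma' = (0.000000, -0.583333); Gamma_ppp = 0.000000, Gamma_ppq = 0.000000, Gamma_pqq = 0.614865, Gamma_qpp = 0.000000, Gamma_qpq = -0.043956, Gamma_qqq = 0.000000
  tau = 0.625000: gamma = (0.250000, 0.213542), gamma' = (0.000000, -0.666667); Gamma_ppp = 0.000000, Gamma_ppq = 0.000000, Gamma_pqq = 0.614865, Gamma_qpp = 0.000000, Gamma_qpq = -0.043956, Gamma_qqq = 0.000000
  tau = 0.750000: gamma = (0.250000, 0.125000), gamma' = (0.000000, -0.750000); Gamma_ppp = 0.000000, Gamma_ppq = 0.000000, Gamma_pqq = 0.614865, Gamma_qpp = 0.000000, Gamma_qpq = -0.043956, Gamma_qqq = 0.000000
  tau = 0.875000: gamma = (0.250000, 0.026042), gamma' = (0.000000, -0.833333); Gamma_ppp = 0.000000, Gamma_ppq = 0.000000, Gamma_pqq = 0.614865, Gamma_qpp = 0.000000, Gamma_qpq = -0.043956, Gamma_qqq = 0.000000
  tau = 1.000000: gamma = (0.250000, -0.083333), gamma' = (0.000000, -0.916667); Gamma_ppp = 0.000000, Gamma_ppq = 0.000000, Gamma_pqq = 0.614865, Gamma_qpp = 0.000000, Gamma_qpq = -0.043956, Gamma_qqq = 0.000000
step 0: V^p = -0.5000, V^q = -0.1250
step 1: k1 = (-0.019215, 0.005495), k2 = (-0.025479, 0.007361), k3 = (-0.025431, 0.007373), k4 = (-0.031552, 0.009274); V <- V + (h/6)(k1 + 2k2 + 2k3 + k4): V^p = -0.5064, V^q = -0.1232
step 2: k1 = (-0.031552, 0.009274), k2 = (-0.037506, 0.011215), k3 = (-0.037431, 0.011232), k4 = (-0.043166, 0.013223); V <- V + (h/6)(k1 + 2k2 + 2k3 + k4): V^p = -0.5157, V^q = -0.1203
step 3: k1 = (-0.043166, 0.013223), k2 = (-0.048655, 0.015271), k3 = (-0.048550, 0.015291), k4 = (-0.053736, 0.017402); V <- V + (h/6)(k1 + 2k2 + 2k3 + k4): V^p = -0.5279, V^q = -0.1165
step 4: k1 = (-0.053736, 0.017402), k2 = (-0.058592, 0.019581), k3 = (-0.058452, 0.019604), k4 = (-0.062915, 0.021858); V <- V + (h/6)(k1 + 2k2 + 2k3 + k4): V^p = -0.5425, V^q = -0.1116

Answer: V^p = -0.5425, V^q = -0.1116


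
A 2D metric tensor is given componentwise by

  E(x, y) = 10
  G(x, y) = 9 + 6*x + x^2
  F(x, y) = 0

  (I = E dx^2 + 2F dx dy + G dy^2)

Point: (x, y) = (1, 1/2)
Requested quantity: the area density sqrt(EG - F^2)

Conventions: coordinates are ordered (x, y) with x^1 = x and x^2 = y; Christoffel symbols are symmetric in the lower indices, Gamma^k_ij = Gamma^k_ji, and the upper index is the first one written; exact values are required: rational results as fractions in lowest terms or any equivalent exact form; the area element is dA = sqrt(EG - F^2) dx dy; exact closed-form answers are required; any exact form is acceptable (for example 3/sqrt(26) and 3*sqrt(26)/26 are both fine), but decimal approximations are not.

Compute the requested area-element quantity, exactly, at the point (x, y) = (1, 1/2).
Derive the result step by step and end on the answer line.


E = 10, F = 0, G = 16; EG - F^2 = 160

Answer: sqrt(EG - F^2) = 4*sqrt(10)


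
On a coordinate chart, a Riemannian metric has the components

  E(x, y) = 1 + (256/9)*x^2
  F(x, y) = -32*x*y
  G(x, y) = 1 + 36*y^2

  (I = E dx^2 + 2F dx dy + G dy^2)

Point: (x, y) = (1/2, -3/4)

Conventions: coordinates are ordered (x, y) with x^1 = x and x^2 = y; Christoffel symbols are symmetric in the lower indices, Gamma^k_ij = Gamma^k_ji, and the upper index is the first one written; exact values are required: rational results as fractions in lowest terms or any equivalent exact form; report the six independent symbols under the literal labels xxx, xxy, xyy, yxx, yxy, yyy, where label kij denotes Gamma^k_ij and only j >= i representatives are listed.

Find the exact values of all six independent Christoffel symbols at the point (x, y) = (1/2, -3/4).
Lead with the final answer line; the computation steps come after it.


Answer: Gamma_xxx = 512/1021, Gamma_xxy = 0, Gamma_xyy = -576/1021, Gamma_yxx = 864/1021, Gamma_yxy = 0, Gamma_yyy = -972/1021

E = 73/9, F = 12, G = 85/4 at the point
E_x = 256/9, E_y = 0, F_x = 24, F_y = -16, G_x = 0, G_y = -54
EG - F^2 = 1021/36;  g^inv = (36/1021) * [[85/4, -12], [-12, 73/9]]
first-kind symbols [ij,l] = (1/2)(d_i g_jl + d_j g_il - d_l g_ij): [xx,x] = E_x/2 = 128/9, [xx,y] = F_x - E_y/2 = 24, [xy,x] = E_y/2 = 0, [xy,y] = G_x/2 = 0, [yy,x] = F_y - G_x/2 = -16, [yy,y] = G_y/2 = -27
Gamma^x_ij = (G*[ij,x] - F*[ij,y])/(EG - F^2), Gamma^y_ij = (E*[ij,y] - F*[ij,x])/(EG - F^2)


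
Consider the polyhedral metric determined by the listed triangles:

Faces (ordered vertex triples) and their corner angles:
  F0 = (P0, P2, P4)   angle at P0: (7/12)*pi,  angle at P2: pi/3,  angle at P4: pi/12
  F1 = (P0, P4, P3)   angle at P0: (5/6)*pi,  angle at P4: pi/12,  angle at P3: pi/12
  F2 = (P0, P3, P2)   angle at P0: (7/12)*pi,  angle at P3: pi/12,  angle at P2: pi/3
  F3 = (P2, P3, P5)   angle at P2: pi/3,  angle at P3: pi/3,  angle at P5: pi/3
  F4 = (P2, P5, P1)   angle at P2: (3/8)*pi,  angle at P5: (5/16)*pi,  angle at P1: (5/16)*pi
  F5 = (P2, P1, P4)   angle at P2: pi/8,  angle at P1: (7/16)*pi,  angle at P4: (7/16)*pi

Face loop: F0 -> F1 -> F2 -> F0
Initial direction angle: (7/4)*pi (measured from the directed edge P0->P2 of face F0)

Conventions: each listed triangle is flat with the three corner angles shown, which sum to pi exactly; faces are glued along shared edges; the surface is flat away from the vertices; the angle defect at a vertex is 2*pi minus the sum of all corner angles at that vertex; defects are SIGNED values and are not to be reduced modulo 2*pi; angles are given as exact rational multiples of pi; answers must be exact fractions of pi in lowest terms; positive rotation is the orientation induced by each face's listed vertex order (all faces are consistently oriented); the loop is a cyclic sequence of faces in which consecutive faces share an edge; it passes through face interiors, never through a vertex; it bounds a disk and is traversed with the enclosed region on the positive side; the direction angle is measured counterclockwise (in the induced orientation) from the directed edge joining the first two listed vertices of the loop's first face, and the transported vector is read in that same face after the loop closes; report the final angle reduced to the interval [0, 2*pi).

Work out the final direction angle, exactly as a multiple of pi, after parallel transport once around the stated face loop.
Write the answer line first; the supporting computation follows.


Answer: final direction angle = (7/4)*pi

enclosed vertex P0: corner angles sum to 2*pi, defect = 2*pi - 2*pi = 0
the final direction is the initial angle plus the enclosed defects, taken mod 2*pi in the induced orientation
final angle = (7/4)*pi + 0 = (7/4)*pi (mod 2*pi)


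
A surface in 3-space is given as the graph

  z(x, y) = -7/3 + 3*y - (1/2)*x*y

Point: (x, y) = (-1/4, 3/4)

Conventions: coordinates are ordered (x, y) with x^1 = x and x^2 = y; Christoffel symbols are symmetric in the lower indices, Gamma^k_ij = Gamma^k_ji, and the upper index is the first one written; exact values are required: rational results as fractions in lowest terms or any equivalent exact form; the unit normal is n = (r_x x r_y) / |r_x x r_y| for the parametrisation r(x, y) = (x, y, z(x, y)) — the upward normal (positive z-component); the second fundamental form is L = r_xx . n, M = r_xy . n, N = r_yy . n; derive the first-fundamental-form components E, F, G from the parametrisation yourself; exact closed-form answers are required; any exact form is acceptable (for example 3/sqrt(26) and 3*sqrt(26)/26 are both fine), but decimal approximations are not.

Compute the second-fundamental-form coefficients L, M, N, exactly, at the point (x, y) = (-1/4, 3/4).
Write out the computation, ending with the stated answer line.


z_x = -3/8, z_y = 25/8, z_xx = 0, z_xy = -1/2, z_yy = 0
E = 73/64, F = -75/64, G = 689/64; answer radicand W^2 = 349/32
unnormalised second-form numerators: l = 0, m = -1/2, n = 0; L = l/sqrt(349/32), and similarly M = m/sqrt(W^2), N = n/sqrt(W^2)

Answer: L = 0, M = -2*sqrt(698)/349, N = 0


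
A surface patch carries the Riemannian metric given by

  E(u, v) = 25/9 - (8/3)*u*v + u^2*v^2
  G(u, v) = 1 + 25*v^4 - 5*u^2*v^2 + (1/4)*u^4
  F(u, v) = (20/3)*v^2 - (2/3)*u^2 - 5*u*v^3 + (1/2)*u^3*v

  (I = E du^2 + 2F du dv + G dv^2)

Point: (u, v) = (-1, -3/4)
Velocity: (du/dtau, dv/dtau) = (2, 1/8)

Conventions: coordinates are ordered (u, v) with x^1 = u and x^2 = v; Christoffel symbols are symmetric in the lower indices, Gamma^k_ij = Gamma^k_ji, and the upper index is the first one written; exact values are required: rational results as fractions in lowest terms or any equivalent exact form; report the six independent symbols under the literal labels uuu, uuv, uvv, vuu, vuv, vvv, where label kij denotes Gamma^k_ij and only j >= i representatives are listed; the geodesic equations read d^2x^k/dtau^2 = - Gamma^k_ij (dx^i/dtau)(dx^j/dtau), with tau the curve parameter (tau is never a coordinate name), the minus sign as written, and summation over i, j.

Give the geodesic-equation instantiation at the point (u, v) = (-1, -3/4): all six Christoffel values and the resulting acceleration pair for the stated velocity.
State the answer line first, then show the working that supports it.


Answer: Gamma_uuu = 1008/15409, Gamma_uuv = 1344/15409, Gamma_uvv = -10080/15409, Gamma_vuu = 3996/15409, Gamma_vuv = 5328/15409, Gamma_vvv = -39960/15409; accelerations (d^2u/dtau^2, d^2v/dtau^2) = (-9093/30818, -144189/123272)

E = 193/144, F = 259/192, G = 1625/256 at the point
E_u = 7/8, E_v = 7/6, F_u = 445/192, F_v = -33/16, G_u = 37/8, G_v = -555/16
EG - F^2 = 15409/2304;  g^inv = (2304/15409) * [[1625/256, -259/192], [-259/192, 193/144]]
first-kind symbols [ij,l] = (1/2)(d_i g_jl + d_j g_il - d_l g_ij): [uu,u] = E_u/2 = 7/16, [uu,v] = F_u - E_v/2 = 111/64, [uv,u] = E_v/2 = 7/12, [uv,v] = G_u/2 = 37/16, [vv,u] = F_v - G_u/2 = -35/8, [vv,v] = G_v/2 = -555/32
Gamma^u_ij = (G*[ij,u] - F*[ij,v])/(EG - F^2), Gamma^v_ij = (E*[ij,v] - F*[ij,u])/(EG - F^2)
Gamma_uuu = 1008/15409, Gamma_uuv = 1344/15409, Gamma_uvv = -10080/15409, Gamma_vuu = 3996/15409, Gamma_vuv = 5328/15409, Gamma_vvv = -39960/15409
d^2u/dtau^2 = -(Gamma_uuu*(2)^2 + 2*Gamma_uuv*(2)*(1/8) + Gamma_uvv*(1/8)^2) = -9093/30818
d^2v/dtau^2 = -(Gamma_vuu*(2)^2 + 2*Gamma_vuv*(2)*(1/8) + Gamma_vvv*(1/8)^2) = -144189/123272


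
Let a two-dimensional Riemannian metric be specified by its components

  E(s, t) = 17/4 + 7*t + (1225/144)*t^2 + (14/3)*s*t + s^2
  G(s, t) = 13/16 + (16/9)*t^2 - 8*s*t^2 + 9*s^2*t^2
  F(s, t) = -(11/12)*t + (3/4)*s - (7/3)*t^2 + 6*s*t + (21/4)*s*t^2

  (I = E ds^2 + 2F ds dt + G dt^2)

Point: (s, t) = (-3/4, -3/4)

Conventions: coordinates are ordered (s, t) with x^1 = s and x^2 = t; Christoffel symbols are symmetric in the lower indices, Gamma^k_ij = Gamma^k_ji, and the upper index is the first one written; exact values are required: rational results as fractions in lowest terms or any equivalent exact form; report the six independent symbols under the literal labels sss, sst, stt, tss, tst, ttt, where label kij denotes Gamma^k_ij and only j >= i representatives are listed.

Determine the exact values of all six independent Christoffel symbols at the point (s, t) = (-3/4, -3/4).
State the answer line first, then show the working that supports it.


Answer: Gamma_sss = -245552/688443, Gamma_sst = -65600/98349, Gamma_stt = 987724/688443, Gamma_tss = 15600/32783, Gamma_tst = -74236/98349, Gamma_ttt = -117392/98349

E = 1785/256, F = -7/256, G = 2057/256 at the point
E_s = -5, E_t = -889/96, F_s = -51/64, F_t = 383/96, G_s = -387/32, G_t = -1849/96
EG - F^2 = 229481/4096;  g^inv = (4096/229481) * [[2057/256, 7/256], [7/256, 1785/256]]
first-kind symbols [ij,l] = (1/2)(d_i g_jl + d_j g_il - d_l g_ij): [ss,s] = E_s/2 = -5/2, [ss,t] = F_s - E_t/2 = 23/6, [st,s] = E_t/2 = -889/192, [st,t] = G_s/2 = -387/64, [tt,s] = F_t - G_s/2 = 1927/192, [tt,t] = G_t/2 = -1849/192
Gamma^s_ij = (G*[ij,s] - F*[ij,t])/(EG - F^2), Gamma^t_ij = (E*[ij,t] - F*[ij,s])/(EG - F^2)


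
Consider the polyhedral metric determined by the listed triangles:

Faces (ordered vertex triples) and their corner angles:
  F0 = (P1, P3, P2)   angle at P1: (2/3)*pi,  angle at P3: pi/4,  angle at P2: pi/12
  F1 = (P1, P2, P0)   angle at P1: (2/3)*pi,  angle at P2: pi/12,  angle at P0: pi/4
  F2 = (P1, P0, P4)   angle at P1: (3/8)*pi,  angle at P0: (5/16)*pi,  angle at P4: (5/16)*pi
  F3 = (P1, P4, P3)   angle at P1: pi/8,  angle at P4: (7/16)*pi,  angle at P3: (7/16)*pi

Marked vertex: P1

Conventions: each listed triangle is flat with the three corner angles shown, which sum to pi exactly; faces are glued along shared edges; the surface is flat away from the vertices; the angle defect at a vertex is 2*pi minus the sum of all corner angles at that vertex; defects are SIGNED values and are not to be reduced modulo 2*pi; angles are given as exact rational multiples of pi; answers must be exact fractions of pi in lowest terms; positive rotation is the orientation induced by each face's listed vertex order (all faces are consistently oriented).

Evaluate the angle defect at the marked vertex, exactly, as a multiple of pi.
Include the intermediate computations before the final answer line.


Sum of corner angles at P1: (11/6)*pi
defect = 2*pi - (11/6)*pi

Answer: defect(P1) = pi/6


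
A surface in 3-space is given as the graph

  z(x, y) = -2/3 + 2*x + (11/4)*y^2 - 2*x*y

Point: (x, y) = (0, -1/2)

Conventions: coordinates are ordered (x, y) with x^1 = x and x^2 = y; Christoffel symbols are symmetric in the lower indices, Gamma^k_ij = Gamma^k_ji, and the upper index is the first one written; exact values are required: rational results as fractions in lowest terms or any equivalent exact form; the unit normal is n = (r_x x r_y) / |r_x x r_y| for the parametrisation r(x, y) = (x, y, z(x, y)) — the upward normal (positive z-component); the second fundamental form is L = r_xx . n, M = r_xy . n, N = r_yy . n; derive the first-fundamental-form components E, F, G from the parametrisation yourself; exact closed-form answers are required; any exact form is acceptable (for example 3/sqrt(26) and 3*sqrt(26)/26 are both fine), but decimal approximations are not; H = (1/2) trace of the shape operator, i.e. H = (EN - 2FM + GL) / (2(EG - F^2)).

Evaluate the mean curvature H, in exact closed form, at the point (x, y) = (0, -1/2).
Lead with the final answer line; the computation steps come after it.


Answer: H = 704*sqrt(281)/78961

z_x = 3, z_y = -11/4, z_xx = 0, z_xy = -2, z_yy = 11/2
E = 10, F = -33/4, G = 137/16; answer radicand W^2 = 281/16
unnormalised second-form numerators: l = 0, m = -2, n = 11/2; L = l/sqrt(281/16), and similarly M = m/sqrt(W^2), N = n/sqrt(W^2)
H = (E*n - 2*F*m + G*l) / (2*(EG - F^2)*sqrt(W^2)); E*n - 2*F*m + G*l = 22, EG - F^2 = 281/16, so H = (176/281)/sqrt(281/16)
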